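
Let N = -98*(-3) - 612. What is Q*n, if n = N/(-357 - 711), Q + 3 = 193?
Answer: 5035/89 ≈ 56.573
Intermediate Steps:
Q = 190 (Q = -3 + 193 = 190)
N = -318 (N = 294 - 612 = -318)
n = 53/178 (n = -318/(-357 - 711) = -318/(-1068) = -318*(-1/1068) = 53/178 ≈ 0.29775)
Q*n = 190*(53/178) = 5035/89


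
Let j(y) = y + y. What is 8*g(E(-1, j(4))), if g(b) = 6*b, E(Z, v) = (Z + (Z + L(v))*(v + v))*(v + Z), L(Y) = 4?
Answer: 15792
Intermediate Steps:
j(y) = 2*y
E(Z, v) = (Z + v)*(Z + 2*v*(4 + Z)) (E(Z, v) = (Z + (Z + 4)*(v + v))*(v + Z) = (Z + (4 + Z)*(2*v))*(Z + v) = (Z + 2*v*(4 + Z))*(Z + v) = (Z + v)*(Z + 2*v*(4 + Z)))
8*g(E(-1, j(4))) = 8*(6*((-1)² + 8*(2*4)² + 2*(-1)*(2*4)² + 2*(2*4)*(-1)² + 9*(-1)*(2*4))) = 8*(6*(1 + 8*8² + 2*(-1)*8² + 2*8*1 + 9*(-1)*8)) = 8*(6*(1 + 8*64 + 2*(-1)*64 + 16 - 72)) = 8*(6*(1 + 512 - 128 + 16 - 72)) = 8*(6*329) = 8*1974 = 15792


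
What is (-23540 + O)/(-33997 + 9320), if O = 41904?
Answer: -18364/24677 ≈ -0.74417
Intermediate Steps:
(-23540 + O)/(-33997 + 9320) = (-23540 + 41904)/(-33997 + 9320) = 18364/(-24677) = 18364*(-1/24677) = -18364/24677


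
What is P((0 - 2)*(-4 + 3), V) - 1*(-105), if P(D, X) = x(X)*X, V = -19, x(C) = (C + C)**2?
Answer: -27331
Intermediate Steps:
x(C) = 4*C**2 (x(C) = (2*C)**2 = 4*C**2)
P(D, X) = 4*X**3 (P(D, X) = (4*X**2)*X = 4*X**3)
P((0 - 2)*(-4 + 3), V) - 1*(-105) = 4*(-19)**3 - 1*(-105) = 4*(-6859) + 105 = -27436 + 105 = -27331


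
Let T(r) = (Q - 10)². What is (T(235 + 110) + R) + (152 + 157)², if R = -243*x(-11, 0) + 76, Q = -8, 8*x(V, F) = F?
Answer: 95881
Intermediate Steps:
x(V, F) = F/8
T(r) = 324 (T(r) = (-8 - 10)² = (-18)² = 324)
R = 76 (R = -243*0/8 + 76 = -243*0 + 76 = 0 + 76 = 76)
(T(235 + 110) + R) + (152 + 157)² = (324 + 76) + (152 + 157)² = 400 + 309² = 400 + 95481 = 95881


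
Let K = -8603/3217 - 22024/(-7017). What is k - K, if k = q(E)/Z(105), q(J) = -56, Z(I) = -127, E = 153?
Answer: -67335955/2866858503 ≈ -0.023488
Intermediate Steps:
K = 10483957/22573689 (K = -8603*1/3217 - 22024*(-1/7017) = -8603/3217 + 22024/7017 = 10483957/22573689 ≈ 0.46443)
k = 56/127 (k = -56/(-127) = -56*(-1/127) = 56/127 ≈ 0.44094)
k - K = 56/127 - 1*10483957/22573689 = 56/127 - 10483957/22573689 = -67335955/2866858503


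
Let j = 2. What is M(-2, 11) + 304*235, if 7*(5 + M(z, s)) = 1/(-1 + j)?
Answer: 500046/7 ≈ 71435.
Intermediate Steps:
M(z, s) = -34/7 (M(z, s) = -5 + 1/(7*(-1 + 2)) = -5 + (1/7)/1 = -5 + (1/7)*1 = -5 + 1/7 = -34/7)
M(-2, 11) + 304*235 = -34/7 + 304*235 = -34/7 + 71440 = 500046/7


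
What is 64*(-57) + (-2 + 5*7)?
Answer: -3615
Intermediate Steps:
64*(-57) + (-2 + 5*7) = -3648 + (-2 + 35) = -3648 + 33 = -3615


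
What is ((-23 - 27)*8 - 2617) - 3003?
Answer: -6020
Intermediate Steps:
((-23 - 27)*8 - 2617) - 3003 = (-50*8 - 2617) - 3003 = (-400 - 2617) - 3003 = -3017 - 3003 = -6020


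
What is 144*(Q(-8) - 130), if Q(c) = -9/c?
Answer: -18558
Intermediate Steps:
144*(Q(-8) - 130) = 144*(-9/(-8) - 130) = 144*(-9*(-1/8) - 130) = 144*(9/8 - 130) = 144*(-1031/8) = -18558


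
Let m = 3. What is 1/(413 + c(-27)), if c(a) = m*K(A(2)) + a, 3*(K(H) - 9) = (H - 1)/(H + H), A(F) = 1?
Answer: 1/413 ≈ 0.0024213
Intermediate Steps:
K(H) = 9 + (-1 + H)/(6*H) (K(H) = 9 + ((H - 1)/(H + H))/3 = 9 + ((-1 + H)/((2*H)))/3 = 9 + ((-1 + H)*(1/(2*H)))/3 = 9 + ((-1 + H)/(2*H))/3 = 9 + (-1 + H)/(6*H))
c(a) = 27 + a (c(a) = 3*((1/6)*(-1 + 55*1)/1) + a = 3*((1/6)*1*(-1 + 55)) + a = 3*((1/6)*1*54) + a = 3*9 + a = 27 + a)
1/(413 + c(-27)) = 1/(413 + (27 - 27)) = 1/(413 + 0) = 1/413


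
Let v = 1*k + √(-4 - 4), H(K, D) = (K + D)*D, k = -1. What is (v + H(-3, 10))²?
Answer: 4753 + 276*I*√2 ≈ 4753.0 + 390.32*I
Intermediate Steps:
H(K, D) = D*(D + K) (H(K, D) = (D + K)*D = D*(D + K))
v = -1 + 2*I*√2 (v = 1*(-1) + √(-4 - 4) = -1 + √(-8) = -1 + 2*I*√2 ≈ -1.0 + 2.8284*I)
(v + H(-3, 10))² = ((-1 + 2*I*√2) + 10*(10 - 3))² = ((-1 + 2*I*√2) + 10*7)² = ((-1 + 2*I*√2) + 70)² = (69 + 2*I*√2)²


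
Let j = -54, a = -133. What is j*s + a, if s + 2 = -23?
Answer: 1217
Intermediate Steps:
s = -25 (s = -2 - 23 = -25)
j*s + a = -54*(-25) - 133 = 1350 - 133 = 1217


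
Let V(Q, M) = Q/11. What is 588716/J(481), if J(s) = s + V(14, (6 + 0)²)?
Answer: 6475876/5305 ≈ 1220.7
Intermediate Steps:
V(Q, M) = Q/11 (V(Q, M) = Q*(1/11) = Q/11)
J(s) = 14/11 + s (J(s) = s + (1/11)*14 = s + 14/11 = 14/11 + s)
588716/J(481) = 588716/(14/11 + 481) = 588716/(5305/11) = 588716*(11/5305) = 6475876/5305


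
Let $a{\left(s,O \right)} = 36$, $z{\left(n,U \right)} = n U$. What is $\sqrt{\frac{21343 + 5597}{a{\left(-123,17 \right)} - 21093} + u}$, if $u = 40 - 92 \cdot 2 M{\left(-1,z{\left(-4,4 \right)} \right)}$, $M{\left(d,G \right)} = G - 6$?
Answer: $\frac{162 \sqrt{7671767}}{7019} \approx 63.927$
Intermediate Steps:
$z{\left(n,U \right)} = U n$
$M{\left(d,G \right)} = -6 + G$ ($M{\left(d,G \right)} = G - 6 = -6 + G$)
$u = 4088$ ($u = 40 - 92 \cdot 2 \left(-6 + 4 \left(-4\right)\right) = 40 - 92 \cdot 2 \left(-6 - 16\right) = 40 - 92 \cdot 2 \left(-22\right) = 40 - -4048 = 40 + 4048 = 4088$)
$\sqrt{\frac{21343 + 5597}{a{\left(-123,17 \right)} - 21093} + u} = \sqrt{\frac{21343 + 5597}{36 - 21093} + 4088} = \sqrt{\frac{26940}{-21057} + 4088} = \sqrt{26940 \left(- \frac{1}{21057}\right) + 4088} = \sqrt{- \frac{8980}{7019} + 4088} = \sqrt{\frac{28684692}{7019}} = \frac{162 \sqrt{7671767}}{7019}$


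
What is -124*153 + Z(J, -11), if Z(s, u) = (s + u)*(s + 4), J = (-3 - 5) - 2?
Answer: -18846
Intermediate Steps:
J = -10 (J = -8 - 2 = -10)
Z(s, u) = (4 + s)*(s + u) (Z(s, u) = (s + u)*(4 + s) = (4 + s)*(s + u))
-124*153 + Z(J, -11) = -124*153 + ((-10)² + 4*(-10) + 4*(-11) - 10*(-11)) = -18972 + (100 - 40 - 44 + 110) = -18972 + 126 = -18846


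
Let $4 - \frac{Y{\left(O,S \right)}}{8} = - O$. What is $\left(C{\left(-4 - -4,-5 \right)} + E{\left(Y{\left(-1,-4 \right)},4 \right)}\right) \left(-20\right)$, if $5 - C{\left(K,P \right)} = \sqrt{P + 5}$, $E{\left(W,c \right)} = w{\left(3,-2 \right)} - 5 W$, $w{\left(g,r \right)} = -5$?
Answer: $2400$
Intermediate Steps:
$Y{\left(O,S \right)} = 32 + 8 O$ ($Y{\left(O,S \right)} = 32 - 8 \left(- O\right) = 32 + 8 O$)
$E{\left(W,c \right)} = -5 - 5 W$
$C{\left(K,P \right)} = 5 - \sqrt{5 + P}$ ($C{\left(K,P \right)} = 5 - \sqrt{P + 5} = 5 - \sqrt{5 + P}$)
$\left(C{\left(-4 - -4,-5 \right)} + E{\left(Y{\left(-1,-4 \right)},4 \right)}\right) \left(-20\right) = \left(\left(5 - \sqrt{5 - 5}\right) - \left(5 + 5 \left(32 + 8 \left(-1\right)\right)\right)\right) \left(-20\right) = \left(\left(5 - \sqrt{0}\right) - \left(5 + 5 \left(32 - 8\right)\right)\right) \left(-20\right) = \left(\left(5 - 0\right) - 125\right) \left(-20\right) = \left(\left(5 + 0\right) - 125\right) \left(-20\right) = \left(5 - 125\right) \left(-20\right) = \left(-120\right) \left(-20\right) = 2400$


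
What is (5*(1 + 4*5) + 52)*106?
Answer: 16642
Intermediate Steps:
(5*(1 + 4*5) + 52)*106 = (5*(1 + 20) + 52)*106 = (5*21 + 52)*106 = (105 + 52)*106 = 157*106 = 16642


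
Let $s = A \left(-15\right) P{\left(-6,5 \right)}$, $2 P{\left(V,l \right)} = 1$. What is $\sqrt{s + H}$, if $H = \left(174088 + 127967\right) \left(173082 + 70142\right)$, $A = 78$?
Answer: $\sqrt{73467024735} \approx 2.7105 \cdot 10^{5}$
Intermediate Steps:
$P{\left(V,l \right)} = \frac{1}{2}$ ($P{\left(V,l \right)} = \frac{1}{2} \cdot 1 = \frac{1}{2}$)
$H = 73467025320$ ($H = 302055 \cdot 243224 = 73467025320$)
$s = -585$ ($s = 78 \left(-15\right) \frac{1}{2} = \left(-1170\right) \frac{1}{2} = -585$)
$\sqrt{s + H} = \sqrt{-585 + 73467025320} = \sqrt{73467024735}$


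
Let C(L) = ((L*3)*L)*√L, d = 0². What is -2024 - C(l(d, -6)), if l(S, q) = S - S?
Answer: -2024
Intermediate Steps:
d = 0
l(S, q) = 0
C(L) = 3*L^(5/2) (C(L) = ((3*L)*L)*√L = (3*L²)*√L = 3*L^(5/2))
-2024 - C(l(d, -6)) = -2024 - 3*0^(5/2) = -2024 - 3*0 = -2024 - 1*0 = -2024 + 0 = -2024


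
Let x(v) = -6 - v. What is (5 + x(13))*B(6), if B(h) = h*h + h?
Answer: -588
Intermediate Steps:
B(h) = h + h² (B(h) = h² + h = h + h²)
(5 + x(13))*B(6) = (5 + (-6 - 1*13))*(6*(1 + 6)) = (5 + (-6 - 13))*(6*7) = (5 - 19)*42 = -14*42 = -588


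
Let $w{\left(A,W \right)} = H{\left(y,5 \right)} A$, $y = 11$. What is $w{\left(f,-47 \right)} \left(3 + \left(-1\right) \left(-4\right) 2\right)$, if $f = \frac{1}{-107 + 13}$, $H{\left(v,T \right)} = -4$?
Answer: $\frac{22}{47} \approx 0.46809$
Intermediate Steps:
$f = - \frac{1}{94}$ ($f = \frac{1}{-94} = - \frac{1}{94} \approx -0.010638$)
$w{\left(A,W \right)} = - 4 A$
$w{\left(f,-47 \right)} \left(3 + \left(-1\right) \left(-4\right) 2\right) = \left(-4\right) \left(- \frac{1}{94}\right) \left(3 + \left(-1\right) \left(-4\right) 2\right) = \frac{2 \left(3 + 4 \cdot 2\right)}{47} = \frac{2 \left(3 + 8\right)}{47} = \frac{2}{47} \cdot 11 = \frac{22}{47}$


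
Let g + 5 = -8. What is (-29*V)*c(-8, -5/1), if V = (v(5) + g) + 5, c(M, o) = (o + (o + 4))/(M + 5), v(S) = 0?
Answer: 464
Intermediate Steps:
g = -13 (g = -5 - 8 = -13)
c(M, o) = (4 + 2*o)/(5 + M) (c(M, o) = (o + (4 + o))/(5 + M) = (4 + 2*o)/(5 + M))
V = -8 (V = (0 - 13) + 5 = -13 + 5 = -8)
(-29*V)*c(-8, -5/1) = (-29*(-8))*(2*(2 - 5/1)/(5 - 8)) = 232*(2*(2 - 5*1)/(-3)) = 232*(2*(-⅓)*(2 - 5)) = 232*(2*(-⅓)*(-3)) = 232*2 = 464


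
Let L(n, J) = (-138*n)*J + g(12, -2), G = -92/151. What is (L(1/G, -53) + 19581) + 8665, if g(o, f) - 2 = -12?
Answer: 32463/2 ≈ 16232.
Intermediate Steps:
G = -92/151 (G = -92*1/151 = -92/151 ≈ -0.60927)
g(o, f) = -10 (g(o, f) = 2 - 12 = -10)
L(n, J) = -10 - 138*J*n (L(n, J) = (-138*n)*J - 10 = -138*J*n - 10 = -10 - 138*J*n)
(L(1/G, -53) + 19581) + 8665 = ((-10 - 138*(-53)/(-92/151)) + 19581) + 8665 = ((-10 - 138*(-53)*(-151/92)) + 19581) + 8665 = ((-10 - 24009/2) + 19581) + 8665 = (-24029/2 + 19581) + 8665 = 15133/2 + 8665 = 32463/2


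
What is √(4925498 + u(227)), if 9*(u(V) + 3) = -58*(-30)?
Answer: √44331195/3 ≈ 2219.4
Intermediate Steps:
u(V) = 571/3 (u(V) = -3 + (-58*(-30))/9 = -3 + (⅑)*1740 = -3 + 580/3 = 571/3)
√(4925498 + u(227)) = √(4925498 + 571/3) = √(14777065/3) = √44331195/3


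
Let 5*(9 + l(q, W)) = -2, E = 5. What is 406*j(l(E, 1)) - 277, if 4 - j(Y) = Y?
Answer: 25817/5 ≈ 5163.4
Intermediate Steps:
l(q, W) = -47/5 (l(q, W) = -9 + (1/5)*(-2) = -9 - 2/5 = -47/5)
j(Y) = 4 - Y
406*j(l(E, 1)) - 277 = 406*(4 - 1*(-47/5)) - 277 = 406*(4 + 47/5) - 277 = 406*(67/5) - 277 = 27202/5 - 277 = 25817/5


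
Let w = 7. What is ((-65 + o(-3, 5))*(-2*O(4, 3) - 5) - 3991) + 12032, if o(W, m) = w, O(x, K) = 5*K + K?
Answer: 10419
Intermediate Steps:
O(x, K) = 6*K
o(W, m) = 7
((-65 + o(-3, 5))*(-2*O(4, 3) - 5) - 3991) + 12032 = ((-65 + 7)*(-12*3 - 5) - 3991) + 12032 = (-58*(-2*18 - 5) - 3991) + 12032 = (-58*(-36 - 5) - 3991) + 12032 = (-58*(-41) - 3991) + 12032 = (2378 - 3991) + 12032 = -1613 + 12032 = 10419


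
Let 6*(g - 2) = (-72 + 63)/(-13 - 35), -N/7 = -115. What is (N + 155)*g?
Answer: 1950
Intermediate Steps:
N = 805 (N = -7*(-115) = 805)
g = 65/32 (g = 2 + ((-72 + 63)/(-13 - 35))/6 = 2 + (-9/(-48))/6 = 2 + (-9*(-1/48))/6 = 2 + (⅙)*(3/16) = 2 + 1/32 = 65/32 ≈ 2.0313)
(N + 155)*g = (805 + 155)*(65/32) = 960*(65/32) = 1950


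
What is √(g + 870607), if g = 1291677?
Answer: 2*√540571 ≈ 1470.5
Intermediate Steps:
√(g + 870607) = √(1291677 + 870607) = √2162284 = 2*√540571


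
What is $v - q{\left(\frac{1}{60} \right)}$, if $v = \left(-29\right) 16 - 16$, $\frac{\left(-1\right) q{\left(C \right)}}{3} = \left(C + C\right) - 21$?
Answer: $- \frac{5429}{10} \approx -542.9$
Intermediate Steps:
$q{\left(C \right)} = 63 - 6 C$ ($q{\left(C \right)} = - 3 \left(\left(C + C\right) - 21\right) = - 3 \left(2 C - 21\right) = - 3 \left(-21 + 2 C\right) = 63 - 6 C$)
$v = -480$ ($v = -464 - 16 = -480$)
$v - q{\left(\frac{1}{60} \right)} = -480 - \left(63 - \frac{6}{60}\right) = -480 - \left(63 - \frac{1}{10}\right) = -480 - \frac{629}{10} = - \frac{5429}{10}$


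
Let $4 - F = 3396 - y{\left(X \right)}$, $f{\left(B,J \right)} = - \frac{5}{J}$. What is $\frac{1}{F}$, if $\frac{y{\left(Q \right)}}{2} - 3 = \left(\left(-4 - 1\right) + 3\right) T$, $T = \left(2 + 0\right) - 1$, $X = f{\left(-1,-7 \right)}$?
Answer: $- \frac{1}{3390} \approx -0.00029499$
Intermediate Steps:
$X = \frac{5}{7}$ ($X = - \frac{5}{-7} = \left(-5\right) \left(- \frac{1}{7}\right) = \frac{5}{7} \approx 0.71429$)
$T = 1$ ($T = 2 - 1 = 1$)
$y{\left(Q \right)} = 2$ ($y{\left(Q \right)} = 6 + 2 \left(\left(-4 - 1\right) + 3\right) 1 = 6 + 2 \left(-5 + 3\right) 1 = 6 + 2 \left(\left(-2\right) 1\right) = 6 + 2 \left(-2\right) = 6 - 4 = 2$)
$F = -3390$ ($F = 4 - \left(3396 - 2\right) = 4 - 3394 = -3390$)
$\frac{1}{F} = \frac{1}{-3390} = - \frac{1}{3390}$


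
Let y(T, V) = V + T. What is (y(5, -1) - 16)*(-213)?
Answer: 2556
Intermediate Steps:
y(T, V) = T + V
(y(5, -1) - 16)*(-213) = ((5 - 1) - 16)*(-213) = (4 - 16)*(-213) = -12*(-213) = 2556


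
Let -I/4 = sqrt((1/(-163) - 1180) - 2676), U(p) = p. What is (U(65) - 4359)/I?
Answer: -2147*I*sqrt(102450227)/1257058 ≈ -17.288*I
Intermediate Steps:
I = -4*I*sqrt(102450227)/163 (I = -4*sqrt((1/(-163) - 1180) - 2676) = -4*sqrt((-1/163 - 1180) - 2676) = -4*sqrt(-192341/163 - 2676) = -4*I*sqrt(102450227)/163 ≈ -248.39*I)
(U(65) - 4359)/I = (65 - 4359)/((-4*I*sqrt(102450227)/163)) = -2147*I*sqrt(102450227)/1257058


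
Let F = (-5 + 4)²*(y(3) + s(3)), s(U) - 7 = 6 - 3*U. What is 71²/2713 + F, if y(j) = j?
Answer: 24032/2713 ≈ 8.8581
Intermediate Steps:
s(U) = 13 - 3*U (s(U) = 7 + (6 - 3*U) = 13 - 3*U)
F = 7 (F = (-5 + 4)²*(3 + (13 - 3*3)) = (-1)²*(3 + (13 - 9)) = 1*(3 + 4) = 1*7 = 7)
71²/2713 + F = 71²/2713 + 7 = 5041*(1/2713) + 7 = 5041/2713 + 7 = 24032/2713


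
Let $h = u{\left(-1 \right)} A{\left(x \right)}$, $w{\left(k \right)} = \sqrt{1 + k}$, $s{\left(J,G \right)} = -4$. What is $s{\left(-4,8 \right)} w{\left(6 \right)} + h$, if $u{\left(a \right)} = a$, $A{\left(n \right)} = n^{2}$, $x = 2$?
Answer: $-4 - 4 \sqrt{7} \approx -14.583$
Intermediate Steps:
$h = -4$ ($h = - 2^{2} = \left(-1\right) 4 = -4$)
$s{\left(-4,8 \right)} w{\left(6 \right)} + h = - 4 \sqrt{1 + 6} - 4 = - 4 \sqrt{7} - 4 = -4 - 4 \sqrt{7}$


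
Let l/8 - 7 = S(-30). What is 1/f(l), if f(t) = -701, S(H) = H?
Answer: -1/701 ≈ -0.0014265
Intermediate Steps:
l = -184 (l = 56 + 8*(-30) = 56 - 240 = -184)
1/f(l) = 1/(-701) = -1/701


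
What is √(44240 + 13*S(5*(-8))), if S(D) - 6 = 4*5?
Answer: √44578 ≈ 211.14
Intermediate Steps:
S(D) = 26 (S(D) = 6 + 4*5 = 6 + 20 = 26)
√(44240 + 13*S(5*(-8))) = √(44240 + 13*26) = √(44240 + 338) = √44578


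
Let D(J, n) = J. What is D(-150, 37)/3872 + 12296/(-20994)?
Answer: -12689803/20322192 ≈ -0.62443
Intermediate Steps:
D(-150, 37)/3872 + 12296/(-20994) = -150/3872 + 12296/(-20994) = -150*1/3872 + 12296*(-1/20994) = -75/1936 - 6148/10497 = -12689803/20322192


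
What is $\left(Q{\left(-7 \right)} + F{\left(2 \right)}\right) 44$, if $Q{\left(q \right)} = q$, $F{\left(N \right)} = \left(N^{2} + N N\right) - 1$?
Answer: $0$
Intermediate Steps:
$F{\left(N \right)} = -1 + 2 N^{2}$ ($F{\left(N \right)} = \left(N^{2} + N^{2}\right) - 1 = 2 N^{2} - 1 = -1 + 2 N^{2}$)
$\left(Q{\left(-7 \right)} + F{\left(2 \right)}\right) 44 = \left(-7 - \left(1 - 2 \cdot 2^{2}\right)\right) 44 = \left(-7 + \left(-1 + 2 \cdot 4\right)\right) 44 = \left(-7 + \left(-1 + 8\right)\right) 44 = \left(-7 + 7\right) 44 = 0 \cdot 44 = 0$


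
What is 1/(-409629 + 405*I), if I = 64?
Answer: -1/383709 ≈ -2.6061e-6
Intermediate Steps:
1/(-409629 + 405*I) = 1/(-409629 + 405*64) = 1/(-409629 + 25920) = 1/(-383709) = -1/383709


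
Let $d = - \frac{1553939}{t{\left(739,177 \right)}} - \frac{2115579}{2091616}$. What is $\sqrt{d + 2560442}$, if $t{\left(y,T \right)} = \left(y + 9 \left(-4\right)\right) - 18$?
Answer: $\frac{\sqrt{328212329074142157784110}}{358189240} \approx 1599.4$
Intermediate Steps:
$t{\left(y,T \right)} = -54 + y$ ($t{\left(y,T \right)} = \left(y - 36\right) - 18 = \left(-36 + y\right) - 18 = -54 + y$)
$d = - \frac{3251692847039}{1432756960}$ ($d = - \frac{1553939}{-54 + 739} - \frac{2115579}{2091616} = - \frac{1553939}{685} - \frac{2115579}{2091616} = - \frac{3251692847039}{1432756960} \approx -2269.5$)
$\sqrt{d + 2560442} = \sqrt{- \frac{3251692847039}{1432756960} + 2560442} = \sqrt{\frac{3665239403329281}{1432756960}} = \frac{\sqrt{328212329074142157784110}}{358189240}$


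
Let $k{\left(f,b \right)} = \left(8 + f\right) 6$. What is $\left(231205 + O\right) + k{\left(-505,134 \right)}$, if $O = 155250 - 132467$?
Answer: $251006$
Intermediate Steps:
$k{\left(f,b \right)} = 48 + 6 f$
$O = 22783$
$\left(231205 + O\right) + k{\left(-505,134 \right)} = \left(231205 + 22783\right) + \left(48 + 6 \left(-505\right)\right) = 253988 + \left(48 - 3030\right) = 253988 - 2982 = 251006$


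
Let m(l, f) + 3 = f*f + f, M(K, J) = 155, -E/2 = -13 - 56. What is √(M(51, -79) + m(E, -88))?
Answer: 8*√122 ≈ 88.363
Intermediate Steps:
E = 138 (E = -2*(-13 - 56) = -2*(-69) = 138)
m(l, f) = -3 + f + f² (m(l, f) = -3 + (f*f + f) = -3 + (f² + f) = -3 + (f + f²) = -3 + f + f²)
√(M(51, -79) + m(E, -88)) = √(155 + (-3 - 88 + (-88)²)) = √(155 + (-3 - 88 + 7744)) = √(155 + 7653) = √7808 = 8*√122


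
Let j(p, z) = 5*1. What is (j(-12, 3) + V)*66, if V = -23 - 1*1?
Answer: -1254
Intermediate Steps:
V = -24 (V = -23 - 1 = -24)
j(p, z) = 5
(j(-12, 3) + V)*66 = (5 - 24)*66 = -19*66 = -1254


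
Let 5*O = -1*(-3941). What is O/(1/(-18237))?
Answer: -71872017/5 ≈ -1.4374e+7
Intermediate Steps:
O = 3941/5 (O = (-1*(-3941))/5 = (⅕)*3941 = 3941/5 ≈ 788.20)
O/(1/(-18237)) = 3941/(5*(1/(-18237))) = 3941/(5*(-1/18237)) = (3941/5)*(-18237) = -71872017/5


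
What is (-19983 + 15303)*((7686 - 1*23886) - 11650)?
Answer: 130338000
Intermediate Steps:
(-19983 + 15303)*((7686 - 1*23886) - 11650) = -4680*((7686 - 23886) - 11650) = -4680*(-16200 - 11650) = -4680*(-27850) = 130338000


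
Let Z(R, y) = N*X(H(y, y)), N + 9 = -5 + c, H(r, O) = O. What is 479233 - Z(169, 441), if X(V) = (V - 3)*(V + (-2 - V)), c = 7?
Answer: 473101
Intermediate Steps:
N = -7 (N = -9 + (-5 + 7) = -9 + 2 = -7)
X(V) = 6 - 2*V (X(V) = (-3 + V)*(-2) = 6 - 2*V)
Z(R, y) = -42 + 14*y (Z(R, y) = -7*(6 - 2*y) = -42 + 14*y)
479233 - Z(169, 441) = 479233 - (-42 + 14*441) = 479233 - (-42 + 6174) = 479233 - 1*6132 = 479233 - 6132 = 473101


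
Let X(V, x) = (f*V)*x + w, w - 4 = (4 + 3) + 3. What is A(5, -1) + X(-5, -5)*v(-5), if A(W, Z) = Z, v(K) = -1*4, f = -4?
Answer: 343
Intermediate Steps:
w = 14 (w = 4 + ((4 + 3) + 3) = 4 + (7 + 3) = 4 + 10 = 14)
X(V, x) = 14 - 4*V*x (X(V, x) = (-4*V)*x + 14 = -4*V*x + 14 = 14 - 4*V*x)
v(K) = -4
A(5, -1) + X(-5, -5)*v(-5) = -1 + (14 - 4*(-5)*(-5))*(-4) = -1 + (14 - 100)*(-4) = -1 - 86*(-4) = -1 + 344 = 343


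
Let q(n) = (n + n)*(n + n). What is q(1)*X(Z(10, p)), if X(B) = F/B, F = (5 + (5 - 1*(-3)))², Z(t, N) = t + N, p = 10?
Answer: 169/5 ≈ 33.800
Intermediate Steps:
Z(t, N) = N + t
F = 169 (F = (5 + (5 + 3))² = (5 + 8)² = 13² = 169)
q(n) = 4*n² (q(n) = (2*n)*(2*n) = 4*n²)
X(B) = 169/B
q(1)*X(Z(10, p)) = (4*1²)*(169/(10 + 10)) = (4*1)*(169/20) = 4*(169*(1/20)) = 4*(169/20) = 169/5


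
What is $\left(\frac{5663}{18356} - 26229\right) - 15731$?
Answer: $- \frac{770212097}{18356} \approx -41960.0$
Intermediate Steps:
$\left(\frac{5663}{18356} - 26229\right) - 15731 = - \frac{481453861}{18356} - 15731 = - \frac{770212097}{18356}$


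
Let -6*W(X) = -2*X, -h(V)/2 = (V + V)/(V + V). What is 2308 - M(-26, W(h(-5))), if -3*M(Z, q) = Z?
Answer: 6898/3 ≈ 2299.3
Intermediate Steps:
h(V) = -2 (h(V) = -2*(V + V)/(V + V) = -2*2*V/(2*V) = -2*1/(2*V)*2*V = -2*1 = -2)
W(X) = X/3 (W(X) = -(-1)*X/3 = X/3)
M(Z, q) = -Z/3
2308 - M(-26, W(h(-5))) = 2308 - (-1)*(-26)/3 = 2308 - 1*26/3 = 2308 - 26/3 = 6898/3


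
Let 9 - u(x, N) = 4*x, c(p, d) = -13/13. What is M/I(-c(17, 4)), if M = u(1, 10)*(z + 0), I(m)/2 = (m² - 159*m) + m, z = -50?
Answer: 125/157 ≈ 0.79618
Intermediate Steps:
c(p, d) = -1 (c(p, d) = -13*1/13 = -1)
u(x, N) = 9 - 4*x
I(m) = -316*m + 2*m² (I(m) = 2*((m² - 159*m) + m) = 2*(m² - 158*m) = -316*m + 2*m²)
M = -250 (M = (9 - 4*1)*(-50 + 0) = (9 - 4)*(-50) = 5*(-50) = -250)
M/I(-c(17, 4)) = -250*1/(2*(-158 - 1*(-1))) = -250*1/(2*(-158 + 1)) = -250/(2*1*(-157)) = -250/(-314) = -250*(-1/314) = 125/157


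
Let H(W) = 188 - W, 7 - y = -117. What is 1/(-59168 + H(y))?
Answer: -1/59104 ≈ -1.6919e-5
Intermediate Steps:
y = 124 (y = 7 - 1*(-117) = 7 + 117 = 124)
1/(-59168 + H(y)) = 1/(-59168 + (188 - 1*124)) = 1/(-59168 + (188 - 124)) = 1/(-59168 + 64) = 1/(-59104) = -1/59104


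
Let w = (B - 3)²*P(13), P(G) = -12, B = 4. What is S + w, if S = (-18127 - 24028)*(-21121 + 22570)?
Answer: -61082607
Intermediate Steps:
S = -61082595 (S = -42155*1449 = -61082595)
w = -12 (w = (4 - 3)²*(-12) = 1²*(-12) = 1*(-12) = -12)
S + w = -61082595 - 12 = -61082607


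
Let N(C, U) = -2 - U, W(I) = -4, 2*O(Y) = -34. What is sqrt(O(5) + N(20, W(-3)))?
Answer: I*sqrt(15) ≈ 3.873*I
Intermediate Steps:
O(Y) = -17 (O(Y) = (1/2)*(-34) = -17)
sqrt(O(5) + N(20, W(-3))) = sqrt(-17 + (-2 - 1*(-4))) = sqrt(-17 + (-2 + 4)) = sqrt(-17 + 2) = sqrt(-15) = I*sqrt(15)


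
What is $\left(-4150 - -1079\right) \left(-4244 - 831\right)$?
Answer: $15585325$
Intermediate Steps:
$\left(-4150 - -1079\right) \left(-4244 - 831\right) = \left(-4150 + 1079\right) \left(-5075\right) = \left(-3071\right) \left(-5075\right) = 15585325$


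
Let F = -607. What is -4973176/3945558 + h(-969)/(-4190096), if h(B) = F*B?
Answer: -11579397503005/8266133396784 ≈ -1.4008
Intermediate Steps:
h(B) = -607*B
-4973176/3945558 + h(-969)/(-4190096) = -4973176/3945558 - 607*(-969)/(-4190096) = -4973176*1/3945558 + 588183*(-1/4190096) = -2486588/1972779 - 588183/4190096 = -11579397503005/8266133396784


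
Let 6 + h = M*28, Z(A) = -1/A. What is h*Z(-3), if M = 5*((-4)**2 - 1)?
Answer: 698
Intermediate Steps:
M = 75 (M = 5*(16 - 1) = 5*15 = 75)
h = 2094 (h = -6 + 75*28 = -6 + 2100 = 2094)
h*Z(-3) = 2094*(-1/(-3)) = 2094*(-1*(-1/3)) = 2094*(1/3) = 698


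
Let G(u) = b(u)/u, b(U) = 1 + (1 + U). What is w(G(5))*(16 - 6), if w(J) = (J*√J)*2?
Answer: 28*√35/5 ≈ 33.130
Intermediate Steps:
b(U) = 2 + U
G(u) = (2 + u)/u
w(J) = 2*J^(3/2) (w(J) = J^(3/2)*2 = 2*J^(3/2))
w(G(5))*(16 - 6) = (2*((2 + 5)/5)^(3/2))*(16 - 6) = (2*((⅕)*7)^(3/2))*10 = (2*(7/5)^(3/2))*10 = (2*(7*√35/25))*10 = (14*√35/25)*10 = 28*√35/5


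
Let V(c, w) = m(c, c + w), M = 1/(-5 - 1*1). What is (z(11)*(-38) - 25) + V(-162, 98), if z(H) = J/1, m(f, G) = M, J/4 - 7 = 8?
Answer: -13831/6 ≈ -2305.2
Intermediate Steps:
J = 60 (J = 28 + 4*8 = 28 + 32 = 60)
M = -⅙ (M = 1/(-5 - 1) = 1/(-6) = -⅙ ≈ -0.16667)
m(f, G) = -⅙
V(c, w) = -⅙
z(H) = 60 (z(H) = 60/1 = 60*1 = 60)
(z(11)*(-38) - 25) + V(-162, 98) = (60*(-38) - 25) - ⅙ = (-2280 - 25) - ⅙ = -2305 - ⅙ = -13831/6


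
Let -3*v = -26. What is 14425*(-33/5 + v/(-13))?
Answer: -314465/3 ≈ -1.0482e+5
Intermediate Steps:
v = 26/3 (v = -⅓*(-26) = 26/3 ≈ 8.6667)
14425*(-33/5 + v/(-13)) = 14425*(-33/5 + (26/3)/(-13)) = 14425*(-33*⅕ + (26/3)*(-1/13)) = 14425*(-33/5 - ⅔) = 14425*(-109/15) = -314465/3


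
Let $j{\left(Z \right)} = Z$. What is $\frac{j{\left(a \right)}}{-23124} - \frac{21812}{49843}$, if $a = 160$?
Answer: $- \frac{128088892}{288142383} \approx -0.44453$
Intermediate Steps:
$\frac{j{\left(a \right)}}{-23124} - \frac{21812}{49843} = \frac{160}{-23124} - \frac{21812}{49843} = 160 \left(- \frac{1}{23124}\right) - \frac{21812}{49843} = - \frac{40}{5781} - \frac{21812}{49843} = - \frac{128088892}{288142383}$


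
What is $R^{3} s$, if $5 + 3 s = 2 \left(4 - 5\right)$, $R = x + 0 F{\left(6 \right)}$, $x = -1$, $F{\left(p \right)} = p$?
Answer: $\frac{7}{3} \approx 2.3333$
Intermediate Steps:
$R = -1$ ($R = -1 + 0 \cdot 6 = -1 + 0 = -1$)
$s = - \frac{7}{3}$ ($s = - \frac{5}{3} + \frac{2 \left(4 - 5\right)}{3} = - \frac{5}{3} + \frac{2 \left(-1\right)}{3} = - \frac{5}{3} + \frac{1}{3} \left(-2\right) = - \frac{5}{3} - \frac{2}{3} = - \frac{7}{3} \approx -2.3333$)
$R^{3} s = \left(-1\right)^{3} \left(- \frac{7}{3}\right) = \left(-1\right) \left(- \frac{7}{3}\right) = \frac{7}{3}$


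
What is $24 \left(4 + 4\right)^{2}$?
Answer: $1536$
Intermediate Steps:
$24 \left(4 + 4\right)^{2} = 24 \cdot 8^{2} = 24 \cdot 64 = 1536$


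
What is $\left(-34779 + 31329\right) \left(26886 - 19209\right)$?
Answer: $-26485650$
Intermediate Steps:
$\left(-34779 + 31329\right) \left(26886 - 19209\right) = \left(-3450\right) 7677 = -26485650$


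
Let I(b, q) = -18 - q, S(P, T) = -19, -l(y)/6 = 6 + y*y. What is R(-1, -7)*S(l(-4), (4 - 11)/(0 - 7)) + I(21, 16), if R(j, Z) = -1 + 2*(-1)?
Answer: 23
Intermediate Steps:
l(y) = -36 - 6*y² (l(y) = -6*(6 + y*y) = -6*(6 + y²) = -36 - 6*y²)
R(j, Z) = -3 (R(j, Z) = -1 - 2 = -3)
R(-1, -7)*S(l(-4), (4 - 11)/(0 - 7)) + I(21, 16) = -3*(-19) + (-18 - 1*16) = 57 + (-18 - 16) = 57 - 34 = 23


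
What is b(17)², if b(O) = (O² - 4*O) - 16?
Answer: 42025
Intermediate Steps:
b(O) = -16 + O² - 4*O
b(17)² = (-16 + 17² - 4*17)² = (-16 + 289 - 68)² = 205² = 42025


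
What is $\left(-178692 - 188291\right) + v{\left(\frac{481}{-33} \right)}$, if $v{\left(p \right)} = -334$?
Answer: $-367317$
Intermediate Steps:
$\left(-178692 - 188291\right) + v{\left(\frac{481}{-33} \right)} = \left(-178692 - 188291\right) - 334 = -366983 - 334 = -367317$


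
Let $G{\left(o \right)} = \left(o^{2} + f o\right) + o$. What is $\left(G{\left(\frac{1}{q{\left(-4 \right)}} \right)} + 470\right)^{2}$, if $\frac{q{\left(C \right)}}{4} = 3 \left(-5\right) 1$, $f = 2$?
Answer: $\frac{2862258296041}{12960000} \approx 2.2085 \cdot 10^{5}$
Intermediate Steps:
$q{\left(C \right)} = -60$ ($q{\left(C \right)} = 4 \cdot 3 \left(-5\right) 1 = 4 \left(\left(-15\right) 1\right) = 4 \left(-15\right) = -60$)
$G{\left(o \right)} = o^{2} + 3 o$ ($G{\left(o \right)} = \left(o^{2} + 2 o\right) + o = o^{2} + 3 o$)
$\left(G{\left(\frac{1}{q{\left(-4 \right)}} \right)} + 470\right)^{2} = \left(\frac{3 + \frac{1}{-60}}{-60} + 470\right)^{2} = \left(- \frac{3 - \frac{1}{60}}{60} + 470\right)^{2} = \left(\left(- \frac{1}{60}\right) \frac{179}{60} + 470\right)^{2} = \left(- \frac{179}{3600} + 470\right)^{2} = \left(\frac{1691821}{3600}\right)^{2} = \frac{2862258296041}{12960000}$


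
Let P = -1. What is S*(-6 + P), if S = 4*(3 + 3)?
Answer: -168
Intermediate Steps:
S = 24 (S = 4*6 = 24)
S*(-6 + P) = 24*(-6 - 1) = 24*(-7) = -168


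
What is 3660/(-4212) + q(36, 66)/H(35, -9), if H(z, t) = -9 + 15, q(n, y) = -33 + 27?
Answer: -656/351 ≈ -1.8689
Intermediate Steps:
q(n, y) = -6
H(z, t) = 6
3660/(-4212) + q(36, 66)/H(35, -9) = 3660/(-4212) - 6/6 = 3660*(-1/4212) - 6*⅙ = -305/351 - 1 = -656/351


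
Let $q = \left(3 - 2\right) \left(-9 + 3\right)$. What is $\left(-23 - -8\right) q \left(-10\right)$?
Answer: $-900$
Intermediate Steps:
$q = -6$ ($q = 1 \left(-6\right) = -6$)
$\left(-23 - -8\right) q \left(-10\right) = \left(-23 - -8\right) \left(-6\right) \left(-10\right) = \left(-23 + 8\right) \left(-6\right) \left(-10\right) = \left(-15\right) \left(-6\right) \left(-10\right) = 90 \left(-10\right) = -900$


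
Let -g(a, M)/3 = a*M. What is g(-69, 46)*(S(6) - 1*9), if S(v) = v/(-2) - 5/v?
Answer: -122199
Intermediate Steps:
g(a, M) = -3*M*a (g(a, M) = -3*a*M = -3*M*a)
S(v) = -5/v - v/2 (S(v) = v*(-½) - 5/v = -v/2 - 5/v = -5/v - v/2)
g(-69, 46)*(S(6) - 1*9) = (-3*46*(-69))*((-5/6 - ½*6) - 1*9) = 9522*((-5*⅙ - 3) - 9) = 9522*((-⅚ - 3) - 9) = 9522*(-23/6 - 9) = 9522*(-77/6) = -122199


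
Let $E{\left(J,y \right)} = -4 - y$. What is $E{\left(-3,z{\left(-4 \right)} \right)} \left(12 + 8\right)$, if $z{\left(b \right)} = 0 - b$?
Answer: $-160$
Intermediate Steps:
$z{\left(b \right)} = - b$
$E{\left(-3,z{\left(-4 \right)} \right)} \left(12 + 8\right) = \left(-4 - \left(-1\right) \left(-4\right)\right) \left(12 + 8\right) = \left(-4 - 4\right) 20 = \left(-8\right) 20 = -160$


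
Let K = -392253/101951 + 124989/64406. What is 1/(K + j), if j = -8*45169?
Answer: -6566256106/2372742297108491 ≈ -2.7674e-6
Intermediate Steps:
K = -12520693179/6566256106 (K = -392253*1/101951 + 124989*(1/64406) = -392253/101951 + 124989/64406 = -12520693179/6566256106 ≈ -1.9068)
j = -361352
1/(K + j) = 1/(-12520693179/6566256106 - 361352) = 1/(-2372742297108491/6566256106) = -6566256106/2372742297108491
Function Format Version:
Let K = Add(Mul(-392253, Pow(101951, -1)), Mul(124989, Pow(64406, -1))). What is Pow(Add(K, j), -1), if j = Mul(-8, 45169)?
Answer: Rational(-6566256106, 2372742297108491) ≈ -2.7674e-6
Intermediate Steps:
K = Rational(-12520693179, 6566256106) (K = Add(Mul(-392253, Rational(1, 101951)), Mul(124989, Rational(1, 64406))) = Add(Rational(-392253, 101951), Rational(124989, 64406)) = Rational(-12520693179, 6566256106) ≈ -1.9068)
j = -361352
Pow(Add(K, j), -1) = Pow(Add(Rational(-12520693179, 6566256106), -361352), -1) = Pow(Rational(-2372742297108491, 6566256106), -1) = Rational(-6566256106, 2372742297108491)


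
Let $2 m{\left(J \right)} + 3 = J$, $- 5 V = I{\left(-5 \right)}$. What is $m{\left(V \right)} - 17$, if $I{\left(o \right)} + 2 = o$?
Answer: $- \frac{89}{5} \approx -17.8$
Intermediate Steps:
$I{\left(o \right)} = -2 + o$
$V = \frac{7}{5}$ ($V = - \frac{-2 - 5}{5} = \left(- \frac{1}{5}\right) \left(-7\right) = \frac{7}{5} \approx 1.4$)
$m{\left(J \right)} = - \frac{3}{2} + \frac{J}{2}$
$m{\left(V \right)} - 17 = \left(- \frac{3}{2} + \frac{1}{2} \cdot \frac{7}{5}\right) - 17 = \left(- \frac{3}{2} + \frac{7}{10}\right) - 17 = - \frac{4}{5} - 17 = - \frac{89}{5}$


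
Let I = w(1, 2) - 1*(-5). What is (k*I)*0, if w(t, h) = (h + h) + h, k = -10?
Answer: 0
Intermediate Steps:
w(t, h) = 3*h (w(t, h) = 2*h + h = 3*h)
I = 11 (I = 3*2 - 1*(-5) = 6 + 5 = 11)
(k*I)*0 = -10*11*0 = -110*0 = 0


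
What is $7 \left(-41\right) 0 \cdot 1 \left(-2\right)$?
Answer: $0$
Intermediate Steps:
$7 \left(-41\right) 0 \cdot 1 \left(-2\right) = - 287 \cdot 0 \left(-2\right) = \left(-287\right) 0 = 0$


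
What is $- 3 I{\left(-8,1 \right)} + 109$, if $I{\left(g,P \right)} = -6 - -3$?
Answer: $118$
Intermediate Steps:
$I{\left(g,P \right)} = -3$ ($I{\left(g,P \right)} = -6 + 3 = -3$)
$- 3 I{\left(-8,1 \right)} + 109 = \left(-3\right) \left(-3\right) + 109 = 9 + 109 = 118$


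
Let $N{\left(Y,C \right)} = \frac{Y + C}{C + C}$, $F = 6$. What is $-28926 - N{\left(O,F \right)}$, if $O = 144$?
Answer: $- \frac{57877}{2} \approx -28939.0$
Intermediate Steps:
$N{\left(Y,C \right)} = \frac{C + Y}{2 C}$
$-28926 - N{\left(O,F \right)} = -28926 - \frac{6 + 144}{2 \cdot 6} = -28926 - \frac{1}{2} \cdot \frac{1}{6} \cdot 150 = -28926 - \frac{25}{2} = - \frac{57877}{2}$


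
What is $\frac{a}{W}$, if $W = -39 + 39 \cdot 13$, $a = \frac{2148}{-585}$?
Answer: $- \frac{179}{22815} \approx -0.0078457$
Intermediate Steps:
$a = - \frac{716}{195}$ ($a = 2148 \left(- \frac{1}{585}\right) = - \frac{716}{195} \approx -3.6718$)
$W = 468$ ($W = -39 + 507 = 468$)
$\frac{a}{W} = - \frac{716}{195 \cdot 468} = \left(- \frac{716}{195}\right) \frac{1}{468} = - \frac{179}{22815}$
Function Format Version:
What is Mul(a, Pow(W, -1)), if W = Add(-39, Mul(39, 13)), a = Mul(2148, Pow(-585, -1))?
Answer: Rational(-179, 22815) ≈ -0.0078457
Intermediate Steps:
a = Rational(-716, 195) (a = Mul(2148, Rational(-1, 585)) = Rational(-716, 195) ≈ -3.6718)
W = 468 (W = Add(-39, 507) = 468)
Mul(a, Pow(W, -1)) = Mul(Rational(-716, 195), Pow(468, -1)) = Mul(Rational(-716, 195), Rational(1, 468)) = Rational(-179, 22815)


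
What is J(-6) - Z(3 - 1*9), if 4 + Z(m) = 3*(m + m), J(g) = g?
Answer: 34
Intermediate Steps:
Z(m) = -4 + 6*m (Z(m) = -4 + 3*(m + m) = -4 + 3*(2*m) = -4 + 6*m)
J(-6) - Z(3 - 1*9) = -6 - (-4 + 6*(3 - 1*9)) = -6 - (-4 + 6*(3 - 9)) = -6 - (-4 + 6*(-6)) = -6 - (-4 - 36) = -6 - 1*(-40) = -6 + 40 = 34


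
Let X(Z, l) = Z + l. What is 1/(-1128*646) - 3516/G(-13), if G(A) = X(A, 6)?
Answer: 2562067001/5100816 ≈ 502.29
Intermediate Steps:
G(A) = 6 + A (G(A) = A + 6 = 6 + A)
1/(-1128*646) - 3516/G(-13) = 1/(-1128*646) - 3516/(6 - 13) = -1/1128*1/646 - 3516/(-7) = -1/728688 - 3516*(-⅐) = -1/728688 + 3516/7 = 2562067001/5100816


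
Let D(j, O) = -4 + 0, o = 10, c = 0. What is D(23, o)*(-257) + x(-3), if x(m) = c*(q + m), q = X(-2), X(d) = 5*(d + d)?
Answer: 1028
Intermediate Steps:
D(j, O) = -4
X(d) = 10*d (X(d) = 5*(2*d) = 10*d)
q = -20 (q = 10*(-2) = -20)
x(m) = 0 (x(m) = 0*(-20 + m) = 0)
D(23, o)*(-257) + x(-3) = -4*(-257) + 0 = 1028 + 0 = 1028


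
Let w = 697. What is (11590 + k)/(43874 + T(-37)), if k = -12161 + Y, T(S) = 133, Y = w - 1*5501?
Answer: -5375/44007 ≈ -0.12214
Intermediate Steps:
Y = -4804 (Y = 697 - 1*5501 = 697 - 5501 = -4804)
k = -16965 (k = -12161 - 4804 = -16965)
(11590 + k)/(43874 + T(-37)) = (11590 - 16965)/(43874 + 133) = -5375/44007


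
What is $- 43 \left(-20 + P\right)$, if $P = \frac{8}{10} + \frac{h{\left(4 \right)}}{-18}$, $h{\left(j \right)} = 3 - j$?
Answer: $\frac{74089}{90} \approx 823.21$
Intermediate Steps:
$P = \frac{77}{90}$ ($P = \frac{8}{10} + \frac{3 - 4}{-18} = 8 \cdot \frac{1}{10} + \left(3 - 4\right) \left(- \frac{1}{18}\right) = \frac{4}{5} - - \frac{1}{18} = \frac{4}{5} + \frac{1}{18} = \frac{77}{90} \approx 0.85556$)
$- 43 \left(-20 + P\right) = - 43 \left(-20 + \frac{77}{90}\right) = \left(-43\right) \left(- \frac{1723}{90}\right) = \frac{74089}{90}$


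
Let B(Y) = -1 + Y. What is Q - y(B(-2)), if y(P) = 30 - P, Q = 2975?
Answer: 2942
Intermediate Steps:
Q - y(B(-2)) = 2975 - (30 - (-1 - 2)) = 2975 - (30 - 1*(-3)) = 2975 - (30 + 3) = 2975 - 1*33 = 2975 - 33 = 2942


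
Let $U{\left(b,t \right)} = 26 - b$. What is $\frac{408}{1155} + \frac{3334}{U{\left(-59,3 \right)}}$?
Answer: $\frac{51806}{1309} \approx 39.577$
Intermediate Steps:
$\frac{408}{1155} + \frac{3334}{U{\left(-59,3 \right)}} = \frac{408}{1155} + \frac{3334}{26 - -59} = 408 \cdot \frac{1}{1155} + \frac{3334}{26 + 59} = \frac{136}{385} + \frac{3334}{85} = \frac{51806}{1309}$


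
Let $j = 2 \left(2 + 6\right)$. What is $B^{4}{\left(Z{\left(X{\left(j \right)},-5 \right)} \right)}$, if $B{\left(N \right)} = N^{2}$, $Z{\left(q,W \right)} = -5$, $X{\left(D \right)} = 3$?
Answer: $390625$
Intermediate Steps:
$j = 16$ ($j = 2 \cdot 8 = 16$)
$B^{4}{\left(Z{\left(X{\left(j \right)},-5 \right)} \right)} = \left(\left(-5\right)^{2}\right)^{4} = 25^{4} = 390625$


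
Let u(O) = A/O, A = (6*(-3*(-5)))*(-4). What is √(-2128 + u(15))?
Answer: 2*I*√538 ≈ 46.39*I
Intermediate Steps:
A = -360 (A = (6*15)*(-4) = 90*(-4) = -360)
u(O) = -360/O
√(-2128 + u(15)) = √(-2128 - 360/15) = √(-2128 - 360*1/15) = √(-2128 - 24) = √(-2152) = 2*I*√538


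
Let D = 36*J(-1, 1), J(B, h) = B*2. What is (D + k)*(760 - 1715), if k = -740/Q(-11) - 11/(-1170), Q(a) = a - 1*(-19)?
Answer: 18379357/117 ≈ 1.5709e+5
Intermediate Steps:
J(B, h) = 2*B
Q(a) = 19 + a (Q(a) = a + 19 = 19 + a)
D = -72 (D = 36*(2*(-1)) = 36*(-2) = -72)
k = -54107/585 (k = -740/(19 - 11) - 11/(-1170) = -740/8 - 11*(-1/1170) = -740*⅛ + 11/1170 = -185/2 + 11/1170 = -54107/585 ≈ -92.491)
(D + k)*(760 - 1715) = (-72 - 54107/585)*(760 - 1715) = -96227/585*(-955) = 18379357/117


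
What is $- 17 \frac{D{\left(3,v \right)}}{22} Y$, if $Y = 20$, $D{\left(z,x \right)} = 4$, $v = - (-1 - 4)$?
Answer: $- \frac{680}{11} \approx -61.818$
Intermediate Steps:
$v = 5$ ($v = \left(-1\right) \left(-5\right) = 5$)
$- 17 \frac{D{\left(3,v \right)}}{22} Y = - 17 \cdot \frac{4}{22} \cdot 20 = - 17 \cdot 4 \cdot \frac{1}{22} \cdot 20 = \left(-17\right) \frac{2}{11} \cdot 20 = \left(- \frac{34}{11}\right) 20 = - \frac{680}{11}$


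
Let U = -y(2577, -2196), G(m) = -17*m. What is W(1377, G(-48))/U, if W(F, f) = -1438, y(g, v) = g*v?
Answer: -719/2829546 ≈ -0.00025410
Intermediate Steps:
U = 5659092 (U = -2577*(-2196) = -1*(-5659092) = 5659092)
W(1377, G(-48))/U = -1438/5659092 = -1438*1/5659092 = -719/2829546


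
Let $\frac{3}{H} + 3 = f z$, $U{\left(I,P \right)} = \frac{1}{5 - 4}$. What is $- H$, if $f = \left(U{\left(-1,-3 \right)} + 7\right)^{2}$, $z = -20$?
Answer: $\frac{3}{1283} \approx 0.0023383$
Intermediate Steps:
$U{\left(I,P \right)} = 1$ ($U{\left(I,P \right)} = 1^{-1} = 1$)
$f = 64$ ($f = \left(1 + 7\right)^{2} = 8^{2} = 64$)
$H = - \frac{3}{1283}$ ($H = \frac{3}{-3 + 64 \left(-20\right)} = \frac{3}{-3 - 1280} = \frac{3}{-1283} = 3 \left(- \frac{1}{1283}\right) = - \frac{3}{1283} \approx -0.0023383$)
$- H = \left(-1\right) \left(- \frac{3}{1283}\right) = \frac{3}{1283}$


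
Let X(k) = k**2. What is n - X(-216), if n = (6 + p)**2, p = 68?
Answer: -41180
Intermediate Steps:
n = 5476 (n = (6 + 68)**2 = 74**2 = 5476)
n - X(-216) = 5476 - 1*(-216)**2 = 5476 - 1*46656 = 5476 - 46656 = -41180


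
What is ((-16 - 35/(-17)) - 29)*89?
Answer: -64970/17 ≈ -3821.8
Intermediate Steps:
((-16 - 35/(-17)) - 29)*89 = ((-16 - 35*(-1)/17) - 29)*89 = ((-16 - 1*(-35/17)) - 29)*89 = ((-16 + 35/17) - 29)*89 = (-237/17 - 29)*89 = -730/17*89 = -64970/17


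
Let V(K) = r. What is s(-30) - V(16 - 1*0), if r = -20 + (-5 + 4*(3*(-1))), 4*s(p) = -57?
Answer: 91/4 ≈ 22.750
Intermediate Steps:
s(p) = -57/4 (s(p) = (¼)*(-57) = -57/4)
r = -37 (r = -20 + (-5 + 4*(-3)) = -20 + (-5 - 12) = -20 - 17 = -37)
V(K) = -37
s(-30) - V(16 - 1*0) = -57/4 - 1*(-37) = -57/4 + 37 = 91/4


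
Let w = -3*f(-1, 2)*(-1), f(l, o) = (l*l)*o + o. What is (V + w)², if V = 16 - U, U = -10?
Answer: 1444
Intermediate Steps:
f(l, o) = o + o*l² (f(l, o) = l²*o + o = o*l² + o = o + o*l²)
w = 12 (w = -6*(1 + (-1)²)*(-1) = -6*(1 + 1)*(-1) = -6*2*(-1) = -3*4*(-1) = -12*(-1) = 12)
V = 26 (V = 16 - 1*(-10) = 16 + 10 = 26)
(V + w)² = (26 + 12)² = 38² = 1444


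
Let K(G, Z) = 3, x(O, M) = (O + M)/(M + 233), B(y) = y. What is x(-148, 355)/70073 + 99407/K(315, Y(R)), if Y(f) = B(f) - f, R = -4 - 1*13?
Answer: 1365286355563/41202924 ≈ 33136.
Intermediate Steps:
R = -17 (R = -4 - 13 = -17)
Y(f) = 0 (Y(f) = f - f = 0)
x(O, M) = (M + O)/(233 + M)
x(-148, 355)/70073 + 99407/K(315, Y(R)) = ((355 - 148)/(233 + 355))/70073 + 99407/3 = (207/588)*(1/70073) + 99407*(⅓) = ((1/588)*207)*(1/70073) + 99407/3 = (69/196)*(1/70073) + 99407/3 = 69/13734308 + 99407/3 = 1365286355563/41202924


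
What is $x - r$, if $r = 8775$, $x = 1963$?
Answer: $-6812$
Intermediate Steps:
$x - r = 1963 - 8775 = -6812$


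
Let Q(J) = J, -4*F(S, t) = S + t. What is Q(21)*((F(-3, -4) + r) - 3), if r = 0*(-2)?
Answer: -105/4 ≈ -26.250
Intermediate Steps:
F(S, t) = -S/4 - t/4 (F(S, t) = -(S + t)/4 = -S/4 - t/4)
r = 0
Q(21)*((F(-3, -4) + r) - 3) = 21*(((-¼*(-3) - ¼*(-4)) + 0) - 3) = 21*(((¾ + 1) + 0) - 3) = 21*((7/4 + 0) - 3) = 21*(7/4 - 3) = 21*(-5/4) = -105/4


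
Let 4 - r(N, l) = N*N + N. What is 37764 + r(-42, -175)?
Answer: 36046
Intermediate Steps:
r(N, l) = 4 - N - N² (r(N, l) = 4 - (N*N + N) = 4 - (N² + N) = 4 - (N + N²) = 4 + (-N - N²) = 4 - N - N²)
37764 + r(-42, -175) = 37764 + (4 - 1*(-42) - 1*(-42)²) = 37764 + (4 + 42 - 1*1764) = 37764 + (4 + 42 - 1764) = 37764 - 1718 = 36046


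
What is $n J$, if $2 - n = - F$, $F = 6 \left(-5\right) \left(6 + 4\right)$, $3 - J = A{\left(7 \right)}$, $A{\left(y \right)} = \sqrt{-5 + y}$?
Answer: $-894 + 298 \sqrt{2} \approx -472.56$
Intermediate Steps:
$J = 3 - \sqrt{2}$ ($J = 3 - \sqrt{-5 + 7} = 3 - \sqrt{2} \approx 1.5858$)
$F = -300$ ($F = \left(-30\right) 10 = -300$)
$n = -298$ ($n = 2 - \left(-1\right) \left(-300\right) = 2 - 300 = -298$)
$n J = - 298 \left(3 - \sqrt{2}\right) = -894 + 298 \sqrt{2}$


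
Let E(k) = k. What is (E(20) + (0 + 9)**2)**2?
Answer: 10201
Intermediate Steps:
(E(20) + (0 + 9)**2)**2 = (20 + (0 + 9)**2)**2 = (20 + 9**2)**2 = (20 + 81)**2 = 101**2 = 10201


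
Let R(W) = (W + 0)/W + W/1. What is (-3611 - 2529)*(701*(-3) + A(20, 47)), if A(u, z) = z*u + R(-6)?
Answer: 7171520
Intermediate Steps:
R(W) = 1 + W (R(W) = W/W + W*1 = 1 + W)
A(u, z) = -5 + u*z (A(u, z) = z*u + (1 - 6) = u*z - 5 = -5 + u*z)
(-3611 - 2529)*(701*(-3) + A(20, 47)) = (-3611 - 2529)*(701*(-3) + (-5 + 20*47)) = -6140*(-2103 + (-5 + 940)) = -6140*(-2103 + 935) = -6140*(-1168) = 7171520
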